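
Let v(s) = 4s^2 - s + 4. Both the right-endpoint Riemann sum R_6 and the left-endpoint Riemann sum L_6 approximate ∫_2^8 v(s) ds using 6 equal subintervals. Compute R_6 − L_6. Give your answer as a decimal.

R_6 = 787.
L_6 = 553.
R_6 − L_6 = 234.

234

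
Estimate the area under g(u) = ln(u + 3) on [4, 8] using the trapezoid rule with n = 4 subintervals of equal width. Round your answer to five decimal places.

8.75115

Δu = (8 − 4)/4 = 1.
g(4) ≈ 1.94591, g(5) ≈ 2.07944, g(6) ≈ 2.19722, g(7) ≈ 2.30259, g(8) ≈ 2.39790.
T_4 = (Δu/2)·[g(u_0) + 2g(u_1) + 2g(u_2) + 2g(u_3) + g(u_4)].
Sum ≈ 8.75115.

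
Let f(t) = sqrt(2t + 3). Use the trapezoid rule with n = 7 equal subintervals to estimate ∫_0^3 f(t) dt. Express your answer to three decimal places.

Δt = (3 − 0)/7 = 3/7.
f(0) ≈ 1.732, f(3/7) ≈ 1.964, f(6/7) ≈ 2.171, f(9/7) ≈ 2.360, f(12/7) ≈ 2.535, f(15/7) ≈ 2.699, f(18/7) ≈ 2.854, f(3) ≈ 3.000.
T_7 = (Δt/2)·[f(t_0) + 2f(t_1) + ... + 2f(t_{6}) + f(t_7)].
Sum ≈ 7.264.

7.264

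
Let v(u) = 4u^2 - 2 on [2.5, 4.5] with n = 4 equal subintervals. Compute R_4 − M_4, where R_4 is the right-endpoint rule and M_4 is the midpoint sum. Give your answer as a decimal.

R_4 = 111.
M_4 = 96.5.
R_4 − M_4 = 14.5.

14.5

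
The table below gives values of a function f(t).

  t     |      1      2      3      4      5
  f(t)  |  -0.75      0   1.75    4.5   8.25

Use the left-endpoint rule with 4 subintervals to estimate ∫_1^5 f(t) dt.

Δt = 1.
Sum = 1·[(-0.75) + 0 + 1.75 + 4.5] = 5.5.

5.5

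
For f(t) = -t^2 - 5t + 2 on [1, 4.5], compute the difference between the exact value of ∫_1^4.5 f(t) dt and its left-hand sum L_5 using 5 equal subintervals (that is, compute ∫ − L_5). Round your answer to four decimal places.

-12.5767

Exact integral: ∫_1^4.5 f(t) dt ≈ -71.166667.
L_5 = -58.59.
Error ≈ -71.166667 − (-58.59) ≈ -12.5767.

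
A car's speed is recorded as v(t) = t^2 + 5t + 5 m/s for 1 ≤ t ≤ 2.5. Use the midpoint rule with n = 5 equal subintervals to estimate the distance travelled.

Δt = (2.5 − 1)/5 = 0.3.
Midpoints: 1.15, 1.45, 1.75, 2.05, 2.35.
v(1.15) = 12.0725, v(1.45) = 14.3525, v(1.75) = 16.8125, v(2.05) = 19.4525, v(2.35) = 22.2725.
Sum = Δt · [v(1.15) + v(1.45) + v(1.75) + v(2.05) + v(2.35)].
Sum = 25.48875.

25.48875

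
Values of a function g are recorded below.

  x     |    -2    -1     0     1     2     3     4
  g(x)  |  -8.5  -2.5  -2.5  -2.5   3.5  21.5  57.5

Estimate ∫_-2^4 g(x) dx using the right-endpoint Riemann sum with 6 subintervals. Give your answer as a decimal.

75

Δx = 1.
Sum = 1·[(-2.5) + (-2.5) + (-2.5) + 3.5 + 21.5 + 57.5] = 75.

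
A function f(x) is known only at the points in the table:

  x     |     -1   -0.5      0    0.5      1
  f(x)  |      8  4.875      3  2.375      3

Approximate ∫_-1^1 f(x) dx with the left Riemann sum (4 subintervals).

9.125

Δx = 0.5.
Sum = 0.5·[8 + 4.875 + 3 + 2.375] = 9.125.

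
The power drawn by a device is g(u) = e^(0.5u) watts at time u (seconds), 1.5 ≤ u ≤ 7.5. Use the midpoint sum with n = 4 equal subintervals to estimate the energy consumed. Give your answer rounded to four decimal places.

Δu = (7.5 − 1.5)/4 = 1.5.
Midpoints: 2.25, 3.75, 5.25, 6.75.
g(2.25) ≈ 3.0802, g(3.75) ≈ 6.5208, g(5.25) ≈ 13.8046, g(6.75) ≈ 29.2243.
Sum = Δu · [g(2.25) + g(3.75) + g(5.25) + g(6.75)].
Sum ≈ 78.9448.

78.9448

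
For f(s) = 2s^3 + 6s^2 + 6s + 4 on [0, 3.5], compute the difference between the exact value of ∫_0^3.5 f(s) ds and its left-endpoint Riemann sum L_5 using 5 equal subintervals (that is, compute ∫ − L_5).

58.37125

Exact integral: ∫_0^3.5 f(s) ds = 211.53125.
L_5 = 153.16.
Error = 211.53125 − 153.16 = 58.37125.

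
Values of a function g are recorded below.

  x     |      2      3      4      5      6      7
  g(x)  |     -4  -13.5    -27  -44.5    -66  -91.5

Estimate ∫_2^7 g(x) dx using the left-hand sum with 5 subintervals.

Δx = 1.
Sum = 1·[(-4) + (-13.5) + (-27) + (-44.5) + (-66)] = -155.

-155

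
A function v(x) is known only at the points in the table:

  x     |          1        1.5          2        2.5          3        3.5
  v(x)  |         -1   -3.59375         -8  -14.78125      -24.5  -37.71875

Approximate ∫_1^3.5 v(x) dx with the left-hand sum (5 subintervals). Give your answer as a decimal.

Δx = 0.5.
Sum = 0.5·[(-1) + (-3.59375) + (-8) + (-14.78125) + (-24.5)] = -25.9375.

-25.9375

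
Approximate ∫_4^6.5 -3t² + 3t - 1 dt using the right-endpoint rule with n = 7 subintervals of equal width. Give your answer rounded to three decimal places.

Δt = (6.5 − 4)/7 = 5/14.
Right endpoints: 61/14, 33/7, 71/14, 38/7, 81/14, 43/7, 6.5.
f(61/14) = -8797/196, f(33/7) = -2623/49, f(71/14) = -12337/196, f(38/7) = -3583/49, f(81/14) = -16477/196, f(43/7) = -4693/49, f(6.5) = -108.25.
Sum = Δt · [f(61/14) + f(33/7) + f(71/14) + ...].
Sum ≈ -186.633.

-186.633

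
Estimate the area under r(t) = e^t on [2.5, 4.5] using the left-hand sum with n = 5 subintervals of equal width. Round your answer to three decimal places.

Δt = (4.5 − 2.5)/5 = 0.4.
Left endpoints: 2.5, 2.9, 3.3, 3.7, 4.1.
r(2.5) ≈ 12.182, r(2.9) ≈ 18.174, r(3.3) ≈ 27.113, r(3.7) ≈ 40.447, r(4.1) ≈ 60.340.
Sum = Δt · [r(2.5) + r(2.9) + r(3.3) + r(3.7) + r(4.1)].
Sum ≈ 63.303.

63.303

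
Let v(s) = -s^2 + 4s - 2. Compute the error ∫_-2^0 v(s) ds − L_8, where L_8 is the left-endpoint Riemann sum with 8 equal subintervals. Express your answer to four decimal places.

1.5208

Exact integral: ∫_-2^0 v(s) ds ≈ -14.666667.
L_8 = -16.1875.
Error ≈ -14.666667 − (-16.1875) ≈ 1.5208.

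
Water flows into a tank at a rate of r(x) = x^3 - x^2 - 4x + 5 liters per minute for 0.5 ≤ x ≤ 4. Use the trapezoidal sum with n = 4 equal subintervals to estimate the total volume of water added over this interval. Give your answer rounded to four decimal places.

Δx = (4 − 0.5)/4 = 0.875.
r(0.5) = 2.875, r(1.375) = 107/512, r(2.25) = 2.328125, r(3.125) = 6785/512, r(4) = 37.
T_4 = (Δx/2)·[r(x_0) + 2r(x_1) + 2r(x_2) + 2r(x_3) + r(x_4)].
Sum ≈ 31.2607.

31.2607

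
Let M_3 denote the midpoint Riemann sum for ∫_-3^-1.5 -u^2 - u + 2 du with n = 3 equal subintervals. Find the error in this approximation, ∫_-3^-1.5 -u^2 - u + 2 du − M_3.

-0.03125

Exact integral: ∫_-3^-1.5 f(u) du = -1.5.
M_3 = -1.46875.
Error = -1.5 − (-1.46875) = -0.03125.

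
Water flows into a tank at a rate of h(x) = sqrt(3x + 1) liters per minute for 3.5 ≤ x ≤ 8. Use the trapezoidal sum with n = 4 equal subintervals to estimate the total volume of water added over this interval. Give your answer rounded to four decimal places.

Δx = (8 − 3.5)/4 = 1.125.
h(3.5) ≈ 3.3912, h(4.625) ≈ 3.8568, h(5.75) ≈ 4.2720, h(6.875) ≈ 4.6503, h(8) ≈ 5.0000.
T_4 = (Δx/2)·[h(x_0) + 2h(x_1) + 2h(x_2) + 2h(x_3) + h(x_4)].
Sum ≈ 19.0965.

19.0965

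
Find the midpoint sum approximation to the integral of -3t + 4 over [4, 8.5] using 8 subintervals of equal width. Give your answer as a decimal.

-66.375

Δt = (8.5 − 4)/8 = 0.5625.
Midpoints: 4.28125, 4.84375, 5.40625, 5.96875, 6.53125, 7.09375, 7.65625, 8.21875.
f(4.28125) = -8.84375, f(4.84375) = -10.53125, f(5.40625) = -12.21875, f(5.96875) = -13.90625, f(6.53125) = -15.59375, f(7.09375) = -17.28125, f(7.65625) = -18.96875, f(8.21875) = -20.65625.
Sum = Δt · [f(4.28125) + f(4.84375) + f(5.40625) + ...].
Sum = -66.375.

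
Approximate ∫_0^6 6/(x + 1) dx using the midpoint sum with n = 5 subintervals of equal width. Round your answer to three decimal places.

Δx = (6 − 0)/5 = 1.2.
Midpoints: 0.6, 1.8, 3, 4.2, 5.4.
f(0.6) = 3.75, f(1.8) = 15/7, f(3) = 1.5, f(4.2) = 15/13, f(5.4) = 0.9375.
Sum = Δx · [f(0.6) + f(1.8) + f(3) + f(4.2) + f(5.4)].
Sum ≈ 11.381.

11.381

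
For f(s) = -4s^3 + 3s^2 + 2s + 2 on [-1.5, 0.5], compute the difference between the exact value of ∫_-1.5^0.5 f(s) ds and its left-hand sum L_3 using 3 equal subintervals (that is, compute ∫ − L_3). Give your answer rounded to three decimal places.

-6.667

Exact integral: ∫_-1.5^0.5 f(s) ds = 10.5.
L_3 ≈ 17.16667.
Error ≈ 10.5 − 17.16667 ≈ -6.667.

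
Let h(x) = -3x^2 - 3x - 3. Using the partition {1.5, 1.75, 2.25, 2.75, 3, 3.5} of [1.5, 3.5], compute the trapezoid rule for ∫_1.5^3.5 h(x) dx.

Subinterval widths: 0.25, 0.5, 0.5, 0.25, 0.5.
h(1.5) = -14.25, h(1.75) = -17.4375, h(2.25) = -24.9375, h(2.75) = -33.9375, h(3) = -39, h(3.5) = -50.25.
On each subinterval the trapezoid contributes (Δx_i/2)·[h(x_{i-1}) + h(x_i)].
Sum = -60.703125.

-60.703125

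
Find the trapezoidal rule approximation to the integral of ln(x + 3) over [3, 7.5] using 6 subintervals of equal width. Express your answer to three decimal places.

9.436

Δx = (7.5 − 3)/6 = 0.75.
f(3) ≈ 1.792, f(3.75) ≈ 1.910, f(4.5) ≈ 2.015, f(5.25) ≈ 2.110, f(6) ≈ 2.197, f(6.75) ≈ 2.277, f(7.5) ≈ 2.351.
T_6 = (Δx/2)·[f(x_0) + 2f(x_1) + ... + 2f(x_{5}) + f(x_6)].
Sum ≈ 9.436.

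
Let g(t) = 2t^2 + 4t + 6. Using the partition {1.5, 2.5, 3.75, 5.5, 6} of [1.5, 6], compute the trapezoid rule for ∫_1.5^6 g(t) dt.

239.0625

Subinterval widths: 1, 1.25, 1.75, 0.5.
g(1.5) = 16.5, g(2.5) = 28.5, g(3.75) = 49.125, g(5.5) = 88.5, g(6) = 102.
On each subinterval the trapezoid contributes (Δt_i/2)·[g(t_{i-1}) + g(t_i)].
Sum = 239.0625.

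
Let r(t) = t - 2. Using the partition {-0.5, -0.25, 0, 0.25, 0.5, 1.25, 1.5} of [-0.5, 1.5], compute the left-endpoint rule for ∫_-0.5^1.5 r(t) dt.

Subinterval widths: 0.25, 0.25, 0.25, 0.25, 0.75, 0.25.
Left endpoints: -0.5, -0.25, 0, 0.25, 0.5, 1.25.
r(-0.5) = -2.5, r(-0.25) = -2.25, r(0) = -2, r(0.25) = -1.75, r(0.5) = -1.5, r(1.25) = -0.75.
Sum = Σ Δt_i · r(t_i).
Sum = -3.4375.

-3.4375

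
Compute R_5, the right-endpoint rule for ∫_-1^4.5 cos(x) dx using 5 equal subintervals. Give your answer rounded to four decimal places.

-0.5352

Δx = (4.5 − (-1))/5 = 1.1.
Right endpoints: 0.1, 1.2, 2.3, 3.4, 4.5.
f(0.1) ≈ 0.9950, f(1.2) ≈ 0.3624, f(2.3) ≈ -0.6663, f(3.4) ≈ -0.9668, f(4.5) ≈ -0.2108.
Sum = Δx · [f(0.1) + f(1.2) + f(2.3) + f(3.4) + f(4.5)].
Sum ≈ -0.5352.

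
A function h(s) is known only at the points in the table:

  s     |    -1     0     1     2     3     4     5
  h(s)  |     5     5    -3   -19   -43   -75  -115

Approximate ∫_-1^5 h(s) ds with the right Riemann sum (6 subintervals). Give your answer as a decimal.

-250

Δs = 1.
Sum = 1·[5 + (-3) + (-19) + (-43) + (-75) + (-115)] = -250.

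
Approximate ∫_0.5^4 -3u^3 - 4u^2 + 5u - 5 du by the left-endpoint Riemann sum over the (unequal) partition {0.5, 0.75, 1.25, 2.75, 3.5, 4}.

Subinterval widths: 0.25, 0.5, 1.5, 0.75, 0.5.
Left endpoints: 0.5, 0.75, 1.25, 2.75, 3.5.
f(0.5) = -3.875, f(0.75) = -4.765625, f(1.25) = -10.859375, f(2.75) = -83.890625, f(3.5) = -165.125.
Sum = Σ Δu_i · f(u_i).
Sum = -165.12109375.

-165.12109375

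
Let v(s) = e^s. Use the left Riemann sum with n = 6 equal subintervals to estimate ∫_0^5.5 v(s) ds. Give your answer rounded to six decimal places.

148.829580

Δs = (5.5 − 0)/6 = 11/12.
Left endpoints: 0, 11/12, 11/6, 2.75, 11/3, 55/12.
v(0) ≈ 1.000000, v(11/12) ≈ 2.500940, v(11/6) ≈ 6.254701, v(2.75) ≈ 15.642632, v(11/3) ≈ 39.121284, v(55/12) ≈ 97.839985.
Sum = Δs · [v(0) + v(11/12) + v(11/6) + ...].
Sum ≈ 148.829580.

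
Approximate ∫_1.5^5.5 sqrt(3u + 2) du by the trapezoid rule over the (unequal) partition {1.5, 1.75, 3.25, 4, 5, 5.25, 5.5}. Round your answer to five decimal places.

Subinterval widths: 0.25, 1.5, 0.75, 1, 0.25, 0.25.
f(1.5) ≈ 2.54951, f(1.75) ≈ 2.69258, f(3.25) ≈ 3.42783, f(4) ≈ 3.74166, f(5) ≈ 4.12311, f(5.25) ≈ 4.21307, f(5.5) ≈ 4.30116.
On each subinterval the trapezoid contributes (Δu_i/2)·[f(u_{i-1}) + f(u_i)].
Sum ≈ 13.97281.

13.97281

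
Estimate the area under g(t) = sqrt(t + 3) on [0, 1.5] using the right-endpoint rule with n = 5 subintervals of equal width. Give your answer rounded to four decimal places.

Δt = (1.5 − 0)/5 = 0.3.
Right endpoints: 0.3, 0.6, 0.9, 1.2, 1.5.
g(0.3) ≈ 1.8166, g(0.6) ≈ 1.8974, g(0.9) ≈ 1.9748, g(1.2) ≈ 2.0494, g(1.5) ≈ 2.1213.
Sum = Δt · [g(0.3) + g(0.6) + g(0.9) + g(1.2) + g(1.5)].
Sum ≈ 2.9579.

2.9579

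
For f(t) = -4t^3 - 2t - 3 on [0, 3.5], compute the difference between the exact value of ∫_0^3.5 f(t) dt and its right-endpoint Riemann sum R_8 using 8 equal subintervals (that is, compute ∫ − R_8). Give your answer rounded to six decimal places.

Exact integral: ∫_0^3.5 f(t) dt = -172.8125.
R_8 ≈ -214.20410156.
Error ≈ -172.8125 − (-214.20410156) ≈ 41.391602.

41.391602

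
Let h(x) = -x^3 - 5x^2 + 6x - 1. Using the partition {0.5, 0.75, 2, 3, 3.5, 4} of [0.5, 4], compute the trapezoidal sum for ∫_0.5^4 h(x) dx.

-132.41015625

Subinterval widths: 0.25, 1.25, 1, 0.5, 0.5.
h(0.5) = 0.625, h(0.75) = 0.265625, h(2) = -17, h(3) = -55, h(3.5) = -84.125, h(4) = -121.
On each subinterval the trapezoid contributes (Δx_i/2)·[h(x_{i-1}) + h(x_i)].
Sum = -132.41015625.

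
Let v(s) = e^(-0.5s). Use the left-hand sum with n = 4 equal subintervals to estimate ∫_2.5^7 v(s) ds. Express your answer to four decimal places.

0.6702

Δs = (7 − 2.5)/4 = 1.125.
Left endpoints: 2.5, 3.625, 4.75, 5.875.
v(2.5) ≈ 0.2865, v(3.625) ≈ 0.1632, v(4.75) ≈ 0.0930, v(5.875) ≈ 0.0530.
Sum = Δs · [v(2.5) + v(3.625) + v(4.75) + v(5.875)].
Sum ≈ 0.6702.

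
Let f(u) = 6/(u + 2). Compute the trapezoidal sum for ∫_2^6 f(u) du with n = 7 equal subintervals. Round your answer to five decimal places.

4.16652

Δu = (6 − 2)/7 = 4/7.
f(2) = 1.5, f(18/7) = 1.3125, f(22/7) = 7/6, f(26/7) = 1.05, f(30/7) = 21/22, f(34/7) = 0.875, f(38/7) = 21/26, f(6) = 0.75.
T_7 = (Δu/2)·[f(u_0) + 2f(u_1) + ... + 2f(u_{6}) + f(u_7)].
Sum ≈ 4.16652.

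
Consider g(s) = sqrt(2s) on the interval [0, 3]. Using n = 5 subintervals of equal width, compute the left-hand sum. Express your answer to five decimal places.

4.03974

Δs = (3 − 0)/5 = 0.6.
Left endpoints: 0, 0.6, 1.2, 1.8, 2.4.
g(0) ≈ 0.00000, g(0.6) ≈ 1.09545, g(1.2) ≈ 1.54919, g(1.8) ≈ 1.89737, g(2.4) ≈ 2.19089.
Sum = Δs · [g(0) + g(0.6) + g(1.2) + g(1.8) + g(2.4)].
Sum ≈ 4.03974.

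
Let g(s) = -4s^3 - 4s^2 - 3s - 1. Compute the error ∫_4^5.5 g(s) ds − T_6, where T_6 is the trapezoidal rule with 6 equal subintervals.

0.953125

Exact integral: ∫_4^5.5 g(s) ds = -818.4375.
T_6 = -819.390625.
Error = -818.4375 − (-819.390625) = 0.953125.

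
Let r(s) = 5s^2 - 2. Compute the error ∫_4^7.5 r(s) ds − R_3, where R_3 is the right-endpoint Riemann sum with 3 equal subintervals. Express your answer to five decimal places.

-121.36574

Exact integral: ∫_4^7.5 r(s) ds ≈ 589.4583333.
R_3 ≈ 710.8240741.
Error ≈ 589.4583333 − 710.8240741 ≈ -121.36574.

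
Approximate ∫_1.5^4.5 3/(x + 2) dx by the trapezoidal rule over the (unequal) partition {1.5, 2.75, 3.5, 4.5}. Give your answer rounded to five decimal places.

Subinterval widths: 1.25, 0.75, 1.
f(1.5) = 6/7, f(2.75) = 12/19, f(3.5) = 6/11, f(4.5) = 6/13.
On each subinterval the trapezoid contributes (Δx_i/2)·[f(x_{i-1}) + f(x_i)].
Sum ≈ 1.87534.

1.87534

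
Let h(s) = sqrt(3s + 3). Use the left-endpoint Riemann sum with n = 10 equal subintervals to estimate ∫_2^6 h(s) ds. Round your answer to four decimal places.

Δs = (6 − 2)/10 = 0.4.
Left endpoints: 2, 2.4, 2.8, 3.2, 3.6, 4, 4.4, 4.8, 5.2, 5.6.
h(2) ≈ 3.0000, h(2.4) ≈ 3.1937, h(2.8) ≈ 3.3764, h(3.2) ≈ 3.5496, h(3.6) ≈ 3.7148, h(4) ≈ 3.8730, h(4.4) ≈ 4.0249, h(4.8) ≈ 4.1713, h(5.2) ≈ 4.3128, h(5.6) ≈ 4.4497.
Sum = Δs · [h(2) + h(2.4) + h(2.8) + ...].
Sum ≈ 15.0665.

15.0665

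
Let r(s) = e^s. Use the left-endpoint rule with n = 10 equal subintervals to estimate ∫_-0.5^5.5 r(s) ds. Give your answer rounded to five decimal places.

178.13878

Δs = (5.5 − (-0.5))/10 = 0.6.
Left endpoints: -0.5, 0.1, 0.7, 1.3, 1.9, 2.5, 3.1, 3.7, 4.3, 4.9.
r(-0.5) ≈ 0.60653, r(0.1) ≈ 1.10517, r(0.7) ≈ 2.01375, r(1.3) ≈ 3.66930, r(1.9) ≈ 6.68589, r(2.5) ≈ 12.18249, r(3.1) ≈ 22.19795, r(3.7) ≈ 40.44730, r(4.3) ≈ 73.69979, r(4.9) ≈ 134.28978.
Sum = Δs · [r(-0.5) + r(0.1) + r(0.7) + ...].
Sum ≈ 178.13878.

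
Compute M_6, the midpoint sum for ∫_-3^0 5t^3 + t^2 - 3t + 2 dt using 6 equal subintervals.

Δt = (0 − (-3))/6 = 0.5.
Midpoints: -2.75, -2.25, -1.75, -1.25, -0.75, -0.25.
f(-2.75) = -86.171875, f(-2.25) = -43.140625, f(-1.75) = -16.484375, f(-1.25) = -2.453125, f(-0.75) = 2.703125, f(-0.25) = 2.734375.
Sum = Δt · [f(-2.75) + f(-2.25) + f(-1.75) + ...].
Sum = -71.40625.

-71.40625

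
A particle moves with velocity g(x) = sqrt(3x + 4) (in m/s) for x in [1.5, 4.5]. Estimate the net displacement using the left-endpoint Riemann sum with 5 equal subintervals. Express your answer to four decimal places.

Δx = (4.5 − 1.5)/5 = 0.6.
Left endpoints: 1.5, 2.1, 2.7, 3.3, 3.9.
g(1.5) ≈ 2.9155, g(2.1) ≈ 3.2094, g(2.7) ≈ 3.4785, g(3.3) ≈ 3.7283, g(3.9) ≈ 3.9623.
Sum = Δx · [g(1.5) + g(2.1) + g(2.7) + g(3.3) + g(3.9)].
Sum ≈ 10.3764.

10.3764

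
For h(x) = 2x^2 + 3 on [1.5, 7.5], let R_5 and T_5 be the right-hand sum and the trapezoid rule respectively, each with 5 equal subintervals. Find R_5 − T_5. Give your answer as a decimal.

64.8

R_5 = 364.68.
T_5 = 299.88.
R_5 − T_5 = 64.8.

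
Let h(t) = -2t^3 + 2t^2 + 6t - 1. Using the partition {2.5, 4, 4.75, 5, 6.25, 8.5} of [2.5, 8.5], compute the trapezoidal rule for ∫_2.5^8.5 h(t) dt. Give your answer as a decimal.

Subinterval widths: 1.5, 0.75, 0.25, 1.25, 2.25.
h(2.5) = -4.75, h(4) = -73, h(4.75) = -141.71875, h(5) = -171, h(6.25) = -373.65625, h(8.5) = -1033.75.
On each subinterval the trapezoid contributes (Δt_i/2)·[h(t_{i-1}) + h(t_i)].
Sum = -2101.6640625.

-2101.6640625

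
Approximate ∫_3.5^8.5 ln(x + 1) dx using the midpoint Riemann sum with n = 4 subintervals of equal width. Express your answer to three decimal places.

Δx = (8.5 − 3.5)/4 = 1.25.
Midpoints: 4.125, 5.375, 6.625, 7.875.
f(4.125) ≈ 1.634, f(5.375) ≈ 1.852, f(6.625) ≈ 2.031, f(7.875) ≈ 2.183.
Sum = Δx · [f(4.125) + f(5.375) + f(6.625) + f(7.875)].
Sum ≈ 9.626.

9.626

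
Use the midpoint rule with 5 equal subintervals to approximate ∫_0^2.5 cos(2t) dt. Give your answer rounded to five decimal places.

-0.50004

Δt = (2.5 − 0)/5 = 0.5.
Midpoints: 0.25, 0.75, 1.25, 1.75, 2.25.
f(0.25) ≈ 0.87758, f(0.75) ≈ 0.07074, f(1.25) ≈ -0.80114, f(1.75) ≈ -0.93646, f(2.25) ≈ -0.21080.
Sum = Δt · [f(0.25) + f(0.75) + f(1.25) + f(1.75) + f(2.25)].
Sum ≈ -0.50004.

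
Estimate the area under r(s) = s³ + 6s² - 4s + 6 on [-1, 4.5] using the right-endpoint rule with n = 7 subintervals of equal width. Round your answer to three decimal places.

Δs = (4.5 − (-1))/7 = 11/14.
Right endpoints: -3/14, 4/7, 19/14, 15/7, 41/14, 26/7, 4.5.
r(-3/14) = 19545/2744, r(4/7) = 2010/343, r(19/14) = 38751/2744, r(15/7) = 11943/343, r(41/14) = 194445/2744, r(26/7) = 42930/343, r(4.5) = 200.625.
Sum = Δs · [r(-3/14) + r(4/7) + r(19/14) + ...].
Sum ≈ 360.306.

360.306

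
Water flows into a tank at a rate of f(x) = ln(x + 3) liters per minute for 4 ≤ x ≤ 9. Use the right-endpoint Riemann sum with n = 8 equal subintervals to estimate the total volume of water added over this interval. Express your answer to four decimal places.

11.3640

Δx = (9 − 4)/8 = 0.625.
Right endpoints: 4.625, 5.25, 5.875, 6.5, 7.125, 7.75, 8.375, 9.
f(4.625) ≈ 2.0314, f(5.25) ≈ 2.1102, f(5.875) ≈ 2.1832, f(6.5) ≈ 2.2513, f(7.125) ≈ 2.3150, f(7.75) ≈ 2.3749, f(8.375) ≈ 2.4314, f(9) ≈ 2.4849.
Sum = Δx · [f(4.625) + f(5.25) + f(5.875) + ...].
Sum ≈ 11.3640.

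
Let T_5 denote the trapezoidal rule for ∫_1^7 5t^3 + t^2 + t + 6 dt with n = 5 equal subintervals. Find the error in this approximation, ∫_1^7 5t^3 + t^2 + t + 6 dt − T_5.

-87.84

Exact integral: ∫_1^7 f(t) dt = 3174.
T_5 = 3261.84.
Error = 3174 − 3261.84 = -87.84.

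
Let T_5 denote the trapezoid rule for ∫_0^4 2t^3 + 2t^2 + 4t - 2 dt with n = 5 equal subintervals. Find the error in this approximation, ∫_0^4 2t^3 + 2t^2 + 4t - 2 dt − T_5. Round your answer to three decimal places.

Exact integral: ∫_0^4 f(t) dt ≈ 194.66667.
T_5 = 200.64.
Error ≈ 194.66667 − 200.64 ≈ -5.973.

-5.973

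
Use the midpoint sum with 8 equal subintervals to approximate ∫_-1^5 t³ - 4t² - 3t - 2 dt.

-60.5625

Δt = (5 − (-1))/8 = 0.75.
Midpoints: -0.625, 0.125, 0.875, 1.625, 2.375, 3.125, 3.875, 4.625.
f(-0.625) = -989/512, f(0.125) = -1247/512, f(0.875) = -3593/512, f(1.625) = -6731/512, f(2.375) = -9365/512, f(3.125) = -10199/512, f(3.875) = -7937/512, f(4.625) = -1283/512.
Sum = Δt · [f(-0.625) + f(0.125) + f(0.875) + ...].
Sum = -60.5625.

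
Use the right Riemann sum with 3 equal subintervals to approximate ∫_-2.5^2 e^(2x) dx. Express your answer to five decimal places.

86.17765

Δx = (2 − (-2.5))/3 = 1.5.
Right endpoints: -1, 0.5, 2.
f(-1) ≈ 0.13534, f(0.5) ≈ 2.71828, f(2) ≈ 54.59815.
Sum = Δx · [f(-1) + f(0.5) + f(2)].
Sum ≈ 86.17765.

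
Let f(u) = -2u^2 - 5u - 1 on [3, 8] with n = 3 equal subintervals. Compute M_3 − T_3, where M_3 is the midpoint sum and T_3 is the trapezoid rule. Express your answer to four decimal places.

6.9444

M_3 ≈ -463.518519.
T_3 ≈ -470.462963.
M_3 − T_3 ≈ 6.9444.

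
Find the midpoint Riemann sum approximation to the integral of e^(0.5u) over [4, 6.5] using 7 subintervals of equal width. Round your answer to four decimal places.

Δu = (6.5 − 4)/7 = 5/14.
Midpoints: 117/28, 127/28, 137/28, 5.25, 157/28, 167/28, 177/28.
f(117/28) ≈ 8.0791, f(127/28) ≈ 9.6587, f(137/28) ≈ 11.5470, f(5.25) ≈ 13.8046, f(157/28) ≈ 16.5035, f(167/28) ≈ 19.7301, f(177/28) ≈ 23.5874.
Sum = Δu · [f(117/28) + f(127/28) + f(137/28) + ...].
Sum ≈ 36.7537.

36.7537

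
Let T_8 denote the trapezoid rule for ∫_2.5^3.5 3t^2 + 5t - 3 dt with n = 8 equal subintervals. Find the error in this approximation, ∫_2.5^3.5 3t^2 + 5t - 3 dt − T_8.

-0.0078125

Exact integral: ∫_2.5^3.5 f(t) dt = 39.25.
T_8 = 39.2578125.
Error = 39.25 − 39.2578125 = -0.0078125.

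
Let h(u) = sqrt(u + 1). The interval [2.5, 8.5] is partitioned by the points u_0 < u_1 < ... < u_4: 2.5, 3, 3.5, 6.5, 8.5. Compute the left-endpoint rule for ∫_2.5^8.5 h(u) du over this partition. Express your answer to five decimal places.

13.77660

Subinterval widths: 0.5, 0.5, 3, 2.
Left endpoints: 2.5, 3, 3.5, 6.5.
h(2.5) ≈ 1.87083, h(3) ≈ 2.00000, h(3.5) ≈ 2.12132, h(6.5) ≈ 2.73861.
Sum = Σ Δu_i · h(u_i).
Sum ≈ 13.77660.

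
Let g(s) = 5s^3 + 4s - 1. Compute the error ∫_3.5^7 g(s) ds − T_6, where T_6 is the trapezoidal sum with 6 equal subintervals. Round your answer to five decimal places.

Exact integral: ∫_3.5^7 g(s) ds = 2883.671875.
T_6 ≈ 2899.3033854.
Error ≈ 2883.671875 − 2899.3033854 ≈ -15.63151.

-15.63151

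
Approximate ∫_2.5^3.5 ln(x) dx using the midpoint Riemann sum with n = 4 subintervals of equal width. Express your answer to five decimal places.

Δx = (3.5 − 2.5)/4 = 0.25.
Midpoints: 2.625, 2.875, 3.125, 3.375.
f(2.625) ≈ 0.96508, f(2.875) ≈ 1.05605, f(3.125) ≈ 1.13943, f(3.375) ≈ 1.21640.
Sum = Δx · [f(2.625) + f(2.875) + f(3.125) + f(3.375)].
Sum ≈ 1.09424.

1.09424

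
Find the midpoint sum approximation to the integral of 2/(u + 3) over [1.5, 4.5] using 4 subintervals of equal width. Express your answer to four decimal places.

1.0202

Δu = (4.5 − 1.5)/4 = 0.75.
Midpoints: 1.875, 2.625, 3.375, 4.125.
f(1.875) = 16/39, f(2.625) = 16/45, f(3.375) = 16/51, f(4.125) = 16/57.
Sum = Δu · [f(1.875) + f(2.625) + f(3.375) + f(4.125)].
Sum ≈ 1.0202.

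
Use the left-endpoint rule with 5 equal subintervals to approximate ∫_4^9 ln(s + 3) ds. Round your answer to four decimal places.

10.9231

Δs = (9 − 4)/5 = 1.
Left endpoints: 4, 5, 6, 7, 8.
f(4) ≈ 1.9459, f(5) ≈ 2.0794, f(6) ≈ 2.1972, f(7) ≈ 2.3026, f(8) ≈ 2.3979.
Sum = Δs · [f(4) + f(5) + f(6) + f(7) + f(8)].
Sum ≈ 10.9231.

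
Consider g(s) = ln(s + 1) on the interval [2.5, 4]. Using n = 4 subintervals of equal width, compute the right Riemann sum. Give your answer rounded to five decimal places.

2.22839

Δs = (4 − 2.5)/4 = 0.375.
Right endpoints: 2.875, 3.25, 3.625, 4.
g(2.875) ≈ 1.35455, g(3.25) ≈ 1.44692, g(3.625) ≈ 1.53148, g(4) ≈ 1.60944.
Sum = Δs · [g(2.875) + g(3.25) + g(3.625) + g(4)].
Sum ≈ 2.22839.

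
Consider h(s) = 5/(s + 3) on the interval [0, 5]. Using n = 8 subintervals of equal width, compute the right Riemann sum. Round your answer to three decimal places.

4.594

Δs = (5 − 0)/8 = 0.625.
Right endpoints: 0.625, 1.25, 1.875, 2.5, 3.125, 3.75, 4.375, 5.
h(0.625) = 40/29, h(1.25) = 20/17, h(1.875) = 40/39, h(2.5) = 10/11, h(3.125) = 40/49, h(3.75) = 20/27, h(4.375) = 40/59, h(5) = 0.625.
Sum = Δs · [h(0.625) + h(1.25) + h(1.875) + ...].
Sum ≈ 4.594.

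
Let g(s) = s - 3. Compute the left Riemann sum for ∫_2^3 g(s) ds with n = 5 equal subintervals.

-0.6

Δs = (3 − 2)/5 = 0.2.
Left endpoints: 2, 2.2, 2.4, 2.6, 2.8.
g(2) = -1, g(2.2) = -0.8, g(2.4) = -0.6, g(2.6) = -0.4, g(2.8) = -0.2.
Sum = Δs · [g(2) + g(2.2) + g(2.4) + g(2.6) + g(2.8)].
Sum = -0.6.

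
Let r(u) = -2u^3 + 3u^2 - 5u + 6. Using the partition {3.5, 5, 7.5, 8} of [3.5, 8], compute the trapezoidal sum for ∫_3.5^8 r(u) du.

-1709.625

Subinterval widths: 1.5, 2.5, 0.5.
r(3.5) = -60.5, r(5) = -194, r(7.5) = -706.5, r(8) = -866.
On each subinterval the trapezoid contributes (Δu_i/2)·[r(u_{i-1}) + r(u_i)].
Sum = -1709.625.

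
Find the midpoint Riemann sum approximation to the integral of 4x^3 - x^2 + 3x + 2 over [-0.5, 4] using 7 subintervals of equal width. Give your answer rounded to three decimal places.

264.088

Δx = (4 − (-0.5))/7 = 9/14.
Midpoints: -5/28, 13/28, 31/28, 1.75, 67/28, 85/28, 103/28.
f(-5/28) = 967/686, f(13/28) = 9817/2744, f(31/28) = 13067/1372, f(1.75) = 25.625, f(67/28) = 19982/343, f(85/28) = 312253/2744, f(103/28) = 272501/1372.
Sum = Δx · [f(-5/28) + f(13/28) + f(31/28) + ...].
Sum ≈ 264.088.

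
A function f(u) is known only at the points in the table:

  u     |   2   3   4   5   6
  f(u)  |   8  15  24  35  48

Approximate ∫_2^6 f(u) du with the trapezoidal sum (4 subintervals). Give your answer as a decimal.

102

Δu = 1.
T_4 = (1/2)·[8 + 2·15 + 2·24 + 2·35 + 48] = 102.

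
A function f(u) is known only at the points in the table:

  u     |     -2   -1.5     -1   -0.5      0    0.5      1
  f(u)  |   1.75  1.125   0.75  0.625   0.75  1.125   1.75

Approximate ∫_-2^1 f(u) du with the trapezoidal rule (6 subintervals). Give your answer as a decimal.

Δu = 0.5.
T_6 = (0.5/2)·[1.75 + 2·1.125 + 2·0.75 + 2·0.625 + 2·0.75 + 2·1.125 + 1.75] = 3.0625.

3.0625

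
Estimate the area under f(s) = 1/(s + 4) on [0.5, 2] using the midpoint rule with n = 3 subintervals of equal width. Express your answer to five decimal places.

0.28746

Δs = (2 − 0.5)/3 = 0.5.
Midpoints: 0.75, 1.25, 1.75.
f(0.75) = 4/19, f(1.25) = 4/21, f(1.75) = 4/23.
Sum = Δs · [f(0.75) + f(1.25) + f(1.75)].
Sum ≈ 0.28746.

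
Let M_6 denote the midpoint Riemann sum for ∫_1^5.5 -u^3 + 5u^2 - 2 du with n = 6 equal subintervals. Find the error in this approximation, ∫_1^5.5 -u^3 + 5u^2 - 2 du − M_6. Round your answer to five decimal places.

-1.00195

Exact integral: ∫_1^5.5 f(u) du = 38.109375.
M_6 ≈ 39.1113281.
Error ≈ 38.109375 − 39.1113281 ≈ -1.00195.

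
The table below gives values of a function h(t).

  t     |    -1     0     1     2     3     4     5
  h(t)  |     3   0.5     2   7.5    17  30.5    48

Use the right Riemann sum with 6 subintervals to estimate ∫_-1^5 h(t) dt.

Δt = 1.
Sum = 1·[0.5 + 2 + 7.5 + 17 + 30.5 + 48] = 105.5.

105.5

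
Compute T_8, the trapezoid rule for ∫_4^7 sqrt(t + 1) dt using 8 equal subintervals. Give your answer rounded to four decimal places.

7.6308

Δt = (7 − 4)/8 = 0.375.
f(4) ≈ 2.2361, f(4.375) ≈ 2.3184, f(4.75) ≈ 2.3979, f(5.125) ≈ 2.4749, f(5.5) ≈ 2.5495, f(5.875) ≈ 2.6220, f(6.25) ≈ 2.6926, f(6.625) ≈ 2.7613, f(7) ≈ 2.8284.
T_8 = (Δt/2)·[f(t_0) + 2f(t_1) + ... + 2f(t_{7}) + f(t_8)].
Sum ≈ 7.6308.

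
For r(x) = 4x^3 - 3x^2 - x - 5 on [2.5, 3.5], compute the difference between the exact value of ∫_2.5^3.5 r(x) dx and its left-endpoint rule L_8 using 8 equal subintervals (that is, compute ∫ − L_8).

5.5390625

Exact integral: ∫_2.5^3.5 r(x) dx = 75.75.
L_8 = 70.2109375.
Error = 75.75 − 70.2109375 = 5.5390625.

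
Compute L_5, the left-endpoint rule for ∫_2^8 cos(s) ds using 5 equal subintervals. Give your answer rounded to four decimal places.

-0.0922

Δs = (8 − 2)/5 = 1.2.
Left endpoints: 2, 3.2, 4.4, 5.6, 6.8.
f(2) ≈ -0.4161, f(3.2) ≈ -0.9983, f(4.4) ≈ -0.3073, f(5.6) ≈ 0.7756, f(6.8) ≈ 0.8694.
Sum = Δs · [f(2) + f(3.2) + f(4.4) + f(5.6) + f(6.8)].
Sum ≈ -0.0922.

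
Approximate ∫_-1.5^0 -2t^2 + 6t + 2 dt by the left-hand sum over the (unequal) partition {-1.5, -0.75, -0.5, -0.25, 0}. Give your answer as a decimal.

Subinterval widths: 0.75, 0.25, 0.25, 0.25.
Left endpoints: -1.5, -0.75, -0.5, -0.25.
f(-1.5) = -11.5, f(-0.75) = -3.625, f(-0.5) = -1.5, f(-0.25) = 0.375.
Sum = Σ Δt_i · f(t_i).
Sum = -9.8125.

-9.8125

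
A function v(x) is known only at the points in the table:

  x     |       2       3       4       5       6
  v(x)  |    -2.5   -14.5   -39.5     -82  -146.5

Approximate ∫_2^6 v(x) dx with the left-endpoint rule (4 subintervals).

-138.5

Δx = 1.
Sum = 1·[(-2.5) + (-14.5) + (-39.5) + (-82)] = -138.5.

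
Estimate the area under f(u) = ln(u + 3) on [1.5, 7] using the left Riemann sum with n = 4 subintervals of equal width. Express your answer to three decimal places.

10.189

Δu = (7 − 1.5)/4 = 1.375.
Left endpoints: 1.5, 2.875, 4.25, 5.625.
f(1.5) ≈ 1.504, f(2.875) ≈ 1.771, f(4.25) ≈ 1.981, f(5.625) ≈ 2.155.
Sum = Δu · [f(1.5) + f(2.875) + f(4.25) + f(5.625)].
Sum ≈ 10.189.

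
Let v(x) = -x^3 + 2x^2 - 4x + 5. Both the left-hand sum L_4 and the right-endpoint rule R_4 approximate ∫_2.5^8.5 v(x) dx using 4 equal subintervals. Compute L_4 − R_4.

L_4 = -663.
R_4 = -1398.75.
L_4 − R_4 = 735.75.

735.75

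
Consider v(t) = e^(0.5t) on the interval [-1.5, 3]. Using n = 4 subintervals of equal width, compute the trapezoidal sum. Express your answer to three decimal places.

8.229

Δt = (3 − (-1.5))/4 = 1.125.
v(-1.5) ≈ 0.472, v(-0.375) ≈ 0.829, v(0.75) ≈ 1.455, v(1.875) ≈ 2.554, v(3) ≈ 4.482.
T_4 = (Δt/2)·[v(t_0) + 2v(t_1) + 2v(t_2) + 2v(t_3) + v(t_4)].
Sum ≈ 8.229.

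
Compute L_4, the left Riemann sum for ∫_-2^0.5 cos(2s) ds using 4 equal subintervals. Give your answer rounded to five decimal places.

Δs = (0.5 − (-2))/4 = 0.625.
Left endpoints: -2, -1.375, -0.75, -0.125.
f(-2) ≈ -0.65364, f(-1.375) ≈ -0.92430, f(-0.75) ≈ 0.07074, f(-0.125) ≈ 0.96891.
Sum = Δs · [f(-2) + f(-1.375) + f(-0.75) + f(-0.125)].
Sum ≈ -0.33644.

-0.33644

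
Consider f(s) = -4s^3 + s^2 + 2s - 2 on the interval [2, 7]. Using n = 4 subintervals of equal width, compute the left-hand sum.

Δs = (7 − 2)/4 = 1.25.
Left endpoints: 2, 3.25, 4.5, 5.75.
f(2) = -26, f(3.25) = -122.25, f(4.5) = -337.25, f(5.75) = -717.875.
Sum = Δs · [f(2) + f(3.25) + f(4.5) + f(5.75)].
Sum = -1504.21875.

-1504.21875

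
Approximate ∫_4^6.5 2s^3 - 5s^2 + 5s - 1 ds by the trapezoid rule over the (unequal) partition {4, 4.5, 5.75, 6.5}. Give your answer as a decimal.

Subinterval widths: 0.5, 1.25, 0.75.
f(4) = 67, f(4.5) = 102.5, f(5.75) = 242.65625, f(6.5) = 369.5.
On each subinterval the trapezoid contributes (Δs_i/2)·[f(s_{i-1}) + f(s_i)].
Sum = 487.65625.

487.65625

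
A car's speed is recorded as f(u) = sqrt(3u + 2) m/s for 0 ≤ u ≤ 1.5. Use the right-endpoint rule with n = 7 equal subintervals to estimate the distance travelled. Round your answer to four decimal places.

3.1739

Δu = (1.5 − 0)/7 = 3/14.
Right endpoints: 3/14, 3/7, 9/14, 6/7, 15/14, 9/7, 1.5.
f(3/14) ≈ 1.6257, f(3/7) ≈ 1.8127, f(9/14) ≈ 1.9821, f(6/7) ≈ 2.1381, f(15/14) ≈ 2.2835, f(9/7) ≈ 2.4202, f(1.5) ≈ 2.5495.
Sum = Δu · [f(3/14) + f(3/7) + f(9/14) + ...].
Sum ≈ 3.1739.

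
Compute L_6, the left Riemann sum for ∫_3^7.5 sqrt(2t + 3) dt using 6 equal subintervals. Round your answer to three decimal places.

Δt = (7.5 − 3)/6 = 0.75.
Left endpoints: 3, 3.75, 4.5, 5.25, 6, 6.75.
f(3) ≈ 3.000, f(3.75) ≈ 3.240, f(4.5) ≈ 3.464, f(5.25) ≈ 3.674, f(6) ≈ 3.873, f(6.75) ≈ 4.062.
Sum = Δt · [f(3) + f(3.75) + f(4.5) + ...].
Sum ≈ 15.985.

15.985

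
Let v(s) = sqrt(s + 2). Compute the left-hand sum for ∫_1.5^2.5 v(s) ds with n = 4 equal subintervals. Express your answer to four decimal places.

1.9672

Δs = (2.5 − 1.5)/4 = 0.25.
Left endpoints: 1.5, 1.75, 2, 2.25.
v(1.5) ≈ 1.8708, v(1.75) ≈ 1.9365, v(2) ≈ 2.0000, v(2.25) ≈ 2.0616.
Sum = Δs · [v(1.5) + v(1.75) + v(2) + v(2.25)].
Sum ≈ 1.9672.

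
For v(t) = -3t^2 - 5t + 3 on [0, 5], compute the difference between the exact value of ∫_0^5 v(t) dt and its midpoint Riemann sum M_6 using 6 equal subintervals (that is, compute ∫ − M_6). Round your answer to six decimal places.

-0.868056

Exact integral: ∫_0^5 v(t) dt = -172.5.
M_6 ≈ -171.63194444.
Error ≈ -172.5 − (-171.63194444) ≈ -0.868056.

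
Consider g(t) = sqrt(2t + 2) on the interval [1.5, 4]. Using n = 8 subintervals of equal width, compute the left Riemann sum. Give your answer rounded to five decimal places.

6.66836

Δt = (4 − 1.5)/8 = 0.3125.
Left endpoints: 1.5, 1.8125, 2.125, 2.4375, 2.75, 3.0625, 3.375, 3.6875.
g(1.5) ≈ 2.23607, g(1.8125) ≈ 2.37171, g(2.125) ≈ 2.50000, g(2.4375) ≈ 2.62202, g(2.75) ≈ 2.73861, g(3.0625) ≈ 2.85044, g(3.375) ≈ 2.95804, g(3.6875) ≈ 3.06186.
Sum = Δt · [g(1.5) + g(1.8125) + g(2.125) + ...].
Sum ≈ 6.66836.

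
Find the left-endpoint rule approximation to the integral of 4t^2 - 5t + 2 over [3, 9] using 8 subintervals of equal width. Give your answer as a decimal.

673.5

Δt = (9 − 3)/8 = 0.75.
Left endpoints: 3, 3.75, 4.5, 5.25, 6, 6.75, 7.5, 8.25.
f(3) = 23, f(3.75) = 39.5, f(4.5) = 60.5, f(5.25) = 86, f(6) = 116, f(6.75) = 150.5, f(7.5) = 189.5, f(8.25) = 233.
Sum = Δt · [f(3) + f(3.75) + f(4.5) + ...].
Sum = 673.5.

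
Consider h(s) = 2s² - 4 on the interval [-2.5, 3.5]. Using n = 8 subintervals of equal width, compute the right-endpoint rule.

Δs = (3.5 − (-2.5))/8 = 0.75.
Right endpoints: -1.75, -1, -0.25, 0.5, 1.25, 2, 2.75, 3.5.
h(-1.75) = 2.125, h(-1) = -2, h(-0.25) = -3.875, h(0.5) = -3.5, h(1.25) = -0.875, h(2) = 4, h(2.75) = 11.125, h(3.5) = 20.5.
Sum = Δs · [h(-1.75) + h(-1) + h(-0.25) + ...].
Sum = 20.625.

20.625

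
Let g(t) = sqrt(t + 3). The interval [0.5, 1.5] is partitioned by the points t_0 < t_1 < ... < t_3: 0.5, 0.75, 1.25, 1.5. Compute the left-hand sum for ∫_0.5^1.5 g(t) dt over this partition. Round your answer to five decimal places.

Subinterval widths: 0.25, 0.5, 0.25.
Left endpoints: 0.5, 0.75, 1.25.
g(0.5) ≈ 1.87083, g(0.75) ≈ 1.93649, g(1.25) ≈ 2.06155.
Sum = Σ Δt_i · g(t_i).
Sum ≈ 1.95134.

1.95134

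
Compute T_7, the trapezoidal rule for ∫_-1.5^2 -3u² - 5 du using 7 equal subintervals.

-29.3125

Δu = (2 − (-1.5))/7 = 0.5.
f(-1.5) = -11.75, f(-1) = -8, f(-0.5) = -5.75, f(0) = -5, f(0.5) = -5.75, f(1) = -8, f(1.5) = -11.75, f(2) = -17.
T_7 = (Δu/2)·[f(u_0) + 2f(u_1) + ... + 2f(u_{6}) + f(u_7)].
Sum = -29.3125.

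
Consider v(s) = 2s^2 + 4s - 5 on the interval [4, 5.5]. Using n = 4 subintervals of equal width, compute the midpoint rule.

Δs = (5.5 − 4)/4 = 0.375.
Midpoints: 4.1875, 4.5625, 4.9375, 5.3125.
v(4.1875) = 46.8203125, v(4.5625) = 54.8828125, v(4.9375) = 63.5078125, v(5.3125) = 72.6953125.
Sum = Δs · [v(4.1875) + v(4.5625) + v(4.9375) + v(5.3125)].
Sum = 89.21484375.

89.21484375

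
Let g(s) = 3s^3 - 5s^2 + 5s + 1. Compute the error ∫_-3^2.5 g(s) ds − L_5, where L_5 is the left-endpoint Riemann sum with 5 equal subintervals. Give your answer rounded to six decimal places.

101.060208

Exact integral: ∫_-3^2.5 g(s) ds ≈ -103.86979167.
L_5 = -204.93.
Error ≈ -103.86979167 − (-204.93) ≈ 101.060208.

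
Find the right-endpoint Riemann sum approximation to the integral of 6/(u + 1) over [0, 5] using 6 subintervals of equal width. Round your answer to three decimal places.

8.986

Δu = (5 − 0)/6 = 5/6.
Right endpoints: 5/6, 5/3, 2.5, 10/3, 25/6, 5.
f(5/6) = 36/11, f(5/3) = 2.25, f(2.5) = 12/7, f(10/3) = 18/13, f(25/6) = 36/31, f(5) = 1.
Sum = Δu · [f(5/6) + f(5/3) + f(2.5) + ...].
Sum ≈ 8.986.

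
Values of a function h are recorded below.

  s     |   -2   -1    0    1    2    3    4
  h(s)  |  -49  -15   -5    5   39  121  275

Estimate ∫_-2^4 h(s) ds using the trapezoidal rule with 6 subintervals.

Δs = 1.
T_6 = (1/2)·[(-49) + 2·(-15) + 2·(-5) + 2·5 + 2·39 + 2·121 + 275] = 258.

258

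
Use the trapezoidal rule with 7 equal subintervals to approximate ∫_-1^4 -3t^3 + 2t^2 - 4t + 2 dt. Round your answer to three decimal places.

Δt = (4 − (-1))/7 = 5/7.
f(-1) = 11, f(-2/7) = 1158/343, f(3/7) = 143/343, f(8/7) = -1522/343, f(13/7) = -6087/343, f(18/7) = -15802/343, f(23/7) = -32917/343, f(4) = -174.
T_7 = (Δt/2)·[f(t_0) + 2f(t_1) + ... + 2f(t_{6}) + f(t_7)].
Sum ≈ -172.806.

-172.806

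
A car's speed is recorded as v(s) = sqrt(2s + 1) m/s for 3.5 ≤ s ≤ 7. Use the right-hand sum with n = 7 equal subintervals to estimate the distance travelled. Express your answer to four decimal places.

Δs = (7 − 3.5)/7 = 0.5.
Right endpoints: 4, 4.5, 5, 5.5, 6, 6.5, 7.
v(4) ≈ 3.0000, v(4.5) ≈ 3.1623, v(5) ≈ 3.3166, v(5.5) ≈ 3.4641, v(6) ≈ 3.6056, v(6.5) ≈ 3.7417, v(7) ≈ 3.8730.
Sum = Δs · [v(4) + v(4.5) + v(5) + ...].
Sum ≈ 12.0816.

12.0816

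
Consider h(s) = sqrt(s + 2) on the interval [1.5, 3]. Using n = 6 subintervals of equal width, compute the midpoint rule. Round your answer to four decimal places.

Δs = (3 − 1.5)/6 = 0.25.
Midpoints: 1.625, 1.875, 2.125, 2.375, 2.625, 2.875.
h(1.625) ≈ 1.9039, h(1.875) ≈ 1.9685, h(2.125) ≈ 2.0310, h(2.375) ≈ 2.0917, h(2.625) ≈ 2.1506, h(2.875) ≈ 2.2079.
Sum = Δs · [h(1.625) + h(1.875) + h(2.125) + ...].
Sum ≈ 3.0884.

3.0884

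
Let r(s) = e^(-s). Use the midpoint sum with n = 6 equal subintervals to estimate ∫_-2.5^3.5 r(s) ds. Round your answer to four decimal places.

11.6603

Δs = (3.5 − (-2.5))/6 = 1.
Midpoints: -2, -1, 0, 1, 2, 3.
r(-2) ≈ 7.3891, r(-1) ≈ 2.7183, r(0) ≈ 1.0000, r(1) ≈ 0.3679, r(2) ≈ 0.1353, r(3) ≈ 0.0498.
Sum = Δs · [r(-2) + r(-1) + r(0) + ...].
Sum ≈ 11.6603.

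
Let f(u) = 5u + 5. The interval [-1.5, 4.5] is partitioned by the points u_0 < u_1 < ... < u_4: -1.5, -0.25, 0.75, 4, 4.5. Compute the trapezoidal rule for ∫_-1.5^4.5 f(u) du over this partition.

75

Subinterval widths: 1.25, 1, 3.25, 0.5.
f(-1.5) = -2.5, f(-0.25) = 3.75, f(0.75) = 8.75, f(4) = 25, f(4.5) = 27.5.
On each subinterval the trapezoid contributes (Δu_i/2)·[f(u_{i-1}) + f(u_i)].
Sum = 75.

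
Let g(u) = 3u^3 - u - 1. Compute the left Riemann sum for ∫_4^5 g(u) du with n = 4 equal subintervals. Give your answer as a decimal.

Δu = (5 − 4)/4 = 0.25.
Left endpoints: 4, 4.25, 4.5, 4.75.
g(4) = 187, g(4.25) = 225.046875, g(4.5) = 267.875, g(4.75) = 315.765625.
Sum = Δu · [g(4) + g(4.25) + g(4.5) + g(4.75)].
Sum = 248.921875.

248.921875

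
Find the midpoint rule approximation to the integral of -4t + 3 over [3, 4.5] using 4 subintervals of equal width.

Δt = (4.5 − 3)/4 = 0.375.
Midpoints: 3.1875, 3.5625, 3.9375, 4.3125.
f(3.1875) = -9.75, f(3.5625) = -11.25, f(3.9375) = -12.75, f(4.3125) = -14.25.
Sum = Δt · [f(3.1875) + f(3.5625) + f(3.9375) + f(4.3125)].
Sum = -18.

-18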